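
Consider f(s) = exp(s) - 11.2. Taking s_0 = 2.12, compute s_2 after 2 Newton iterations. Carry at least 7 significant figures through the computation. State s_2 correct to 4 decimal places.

f'(s) = exp(s)
s_0 = 2.120000: f = -2.868863, f' = 8.331137 → s_1 = 2.120000 - (-2.868863)/(8.331137) = 2.464354
s_1 = 2.464354: f = 0.555888, f' = 11.755888 → s_2 = 2.464354 - (0.555888)/(11.755888) = 2.417068

2.4171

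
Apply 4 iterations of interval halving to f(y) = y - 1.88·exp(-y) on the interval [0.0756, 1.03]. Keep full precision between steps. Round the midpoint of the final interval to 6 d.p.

0.821225

f(0.075600) = -1.667512, f(1.030000) = 0.358827 (opposite signs)
step 1: m = 0.552800, f(m) = -0.528833 < 0 → root in [0.552800, 1.030000]
step 2: m = 0.791400, f(m) = -0.060635 < 0 → root in [0.791400, 1.030000]
step 3: m = 0.910700, f(m) = 0.154484 > 0 → root in [0.791400, 0.910700]
step 4: m = 0.851050, f(m) = 0.048353 > 0 → root in [0.791400, 0.851050]
Midpoint of [0.791400, 0.851050] = 0.821225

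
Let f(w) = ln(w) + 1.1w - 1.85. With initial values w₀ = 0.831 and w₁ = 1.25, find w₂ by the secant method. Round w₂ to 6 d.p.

Secant update: w_(k+1) = w_k − f(w_k)·(w_k − w_(k-1))/(f(w_k) − f(w_(k-1))).
f(w_0) = -1.121025, f(w_1) = -0.251856
w_2 = 1.250000 - (-0.251856)·(1.250000 - 0.831000)/(-0.251856 - (-1.121025)) = 1.371412; f(w_2) = -0.025605

1.371412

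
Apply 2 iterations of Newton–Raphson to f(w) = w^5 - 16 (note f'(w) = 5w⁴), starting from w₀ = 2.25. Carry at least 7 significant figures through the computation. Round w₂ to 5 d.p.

1.77299

w_0 = 2.250000: f = 41.665039, f' = 128.144531 → w_1 = 2.250000 - (41.665039)/(128.144531) = 1.924859
w_1 = 1.924859: f = 10.423761, f' = 68.638172 → w_2 = 1.924859 - (10.423761)/(68.638172) = 1.772994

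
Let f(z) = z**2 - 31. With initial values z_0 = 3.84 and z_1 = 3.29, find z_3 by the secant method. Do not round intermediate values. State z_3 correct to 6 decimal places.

5.434155

f(z_0) = -16.254400, f(z_1) = -20.175900
z_2 = 3.290000 - (-20.175900)·(3.290000 - 3.840000)/(-20.175900 - (-16.254400)) = 6.119719; f(z_2) = 6.450967
z_3 = 6.119719 - (6.450967)·(6.119719 - 3.290000)/(6.450967 - (-20.175900)) = 5.434155; f(z_3) = -1.469956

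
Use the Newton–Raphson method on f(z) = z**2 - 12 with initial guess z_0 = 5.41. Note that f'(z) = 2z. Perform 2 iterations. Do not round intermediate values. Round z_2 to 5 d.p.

3.48016

z_0 = 5.410000: f = 17.268100, f' = 10.820000 → z_1 = 5.410000 - (17.268100)/(10.820000) = 3.814057
z_1 = 3.814057: f = 2.547033, f' = 7.628115 → z_2 = 3.814057 - (2.547033)/(7.628115) = 3.480157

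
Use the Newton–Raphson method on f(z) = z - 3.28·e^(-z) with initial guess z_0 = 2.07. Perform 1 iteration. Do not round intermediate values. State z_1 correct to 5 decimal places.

f'(z) = 1 + 3.28·e^(-z)
z_0 = 2.070000: f = 1.656111, f' = 1.413889 → z_1 = 2.070000 - (1.656111)/(1.413889) = 0.898684

0.89868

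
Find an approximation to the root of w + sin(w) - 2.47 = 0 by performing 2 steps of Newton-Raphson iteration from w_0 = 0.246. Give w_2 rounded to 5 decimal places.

1.45625

f'(w) = 1 + cos(w)
w_0 = 0.246000: f = -1.980474, f' = 1.969894 → w_1 = 0.246000 - (-1.980474)/(1.969894) = 1.251371
w_1 = 1.251371: f = -0.269214, f' = 1.314021 → w_2 = 1.251371 - (-0.269214)/(1.314021) = 1.456248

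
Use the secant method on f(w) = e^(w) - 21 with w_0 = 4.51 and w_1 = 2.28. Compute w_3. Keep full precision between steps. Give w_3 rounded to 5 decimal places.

3.26002

f(w_0) = 69.921819, f(w_1) = -11.223320
w_2 = 2.280000 - (-11.223320)·(2.280000 - 4.510000)/(-11.223320 - (69.921819)) = 2.588435; f(w_2) = -7.691073
w_3 = 2.588435 - (-7.691073)·(2.588435 - 2.280000)/(-7.691073 - (-11.223320)) = 3.260018; f(w_3) = 5.050002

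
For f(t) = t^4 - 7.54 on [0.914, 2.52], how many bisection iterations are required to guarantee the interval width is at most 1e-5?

Initial width b − a = 2.52 − 0.914 = 1.606000.
After n steps the width is (b−a)/2^n; need (b−a)/2^n ≤ 1e-5.
So n ≥ log₂(1.606000/1e-5) = log₂(160600.0000) ≈ 17.2931.
Hence n = 18.

18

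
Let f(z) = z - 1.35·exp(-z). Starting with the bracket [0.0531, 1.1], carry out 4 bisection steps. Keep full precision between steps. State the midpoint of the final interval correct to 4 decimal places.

f(0.053100) = -1.227085, f(1.100000) = 0.650624 (opposite signs)
step 1: m = 0.576550, f(m) = -0.181925 < 0 → root in [0.576550, 1.100000]
step 2: m = 0.838275, f(m) = 0.254460 > 0 → root in [0.576550, 0.838275]
step 3: m = 0.707412, f(m) = 0.041973 > 0 → root in [0.576550, 0.707412]
step 4: m = 0.641981, f(m) = -0.068455 < 0 → root in [0.641981, 0.707412]
Midpoint of [0.641981, 0.707412] = 0.674697

0.6747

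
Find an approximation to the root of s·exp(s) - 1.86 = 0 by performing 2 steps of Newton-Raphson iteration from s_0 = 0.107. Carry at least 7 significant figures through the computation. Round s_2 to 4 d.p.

f'(s) = (s + 1)·exp(s)
s_0 = 0.107000: f = -1.740916, f' = 1.232018 → s_1 = 0.107000 - (-1.740916)/(1.232018) = 1.520060
s_1 = 1.520060: f = 5.090477, f' = 11.522978 → s_2 = 1.520060 - (5.090477)/(11.522978) = 1.078293

1.0783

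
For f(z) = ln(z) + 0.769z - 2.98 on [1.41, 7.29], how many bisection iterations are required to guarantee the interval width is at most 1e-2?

10

Initial width b − a = 7.29 − 1.41 = 5.880000.
After n steps the width is (b−a)/2^n; need (b−a)/2^n ≤ 1e-2.
So n ≥ log₂(5.880000/1e-2) = log₂(588.0000) ≈ 9.1997.
Hence n = 10.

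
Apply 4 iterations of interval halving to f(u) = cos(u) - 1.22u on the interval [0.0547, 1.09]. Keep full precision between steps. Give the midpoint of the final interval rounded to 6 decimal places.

f(0.054700) = 0.931770, f(1.090000) = -0.867315 (opposite signs)
step 1: m = 0.572350, f(m) = 0.142364 > 0 → root in [0.572350, 1.090000]
step 2: m = 0.831175, f(m) = -0.340025 < 0 → root in [0.572350, 0.831175]
step 3: m = 0.701763, f(m) = -0.092445 < 0 → root in [0.572350, 0.701763]
step 4: m = 0.637056, f(m) = 0.026642 > 0 → root in [0.637056, 0.701763]
Midpoint of [0.637056, 0.701763] = 0.669409

0.669409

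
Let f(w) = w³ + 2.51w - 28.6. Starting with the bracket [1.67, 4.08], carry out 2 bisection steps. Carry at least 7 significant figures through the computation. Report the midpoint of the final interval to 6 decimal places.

2.573750

f(1.670000) = -19.750837, f(4.080000) = 49.558112 (opposite signs)
step 1: m = 2.875000, f(m) = 2.379922 > 0 → root in [1.670000, 2.875000]
step 2: m = 2.272500, f(m) = -11.160253 < 0 → root in [2.272500, 2.875000]
Midpoint of [2.272500, 2.875000] = 2.573750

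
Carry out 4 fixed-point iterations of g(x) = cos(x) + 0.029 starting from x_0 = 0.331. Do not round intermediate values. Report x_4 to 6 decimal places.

x_1 = g(0.331000) = 0.974718
x_2 = g(0.974718) = 0.590402
x_3 = g(0.590402) = 0.859717
x_4 = g(0.859717) = 0.681652

0.681652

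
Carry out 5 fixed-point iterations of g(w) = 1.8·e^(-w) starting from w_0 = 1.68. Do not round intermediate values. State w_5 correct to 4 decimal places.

0.6021

w_1 = g(1.680000) = 0.335473
w_2 = g(0.335473) = 1.286999
w_3 = g(1.286999) = 0.496976
w_4 = g(0.496976) = 1.095061
w_5 = g(1.095061) = 0.602134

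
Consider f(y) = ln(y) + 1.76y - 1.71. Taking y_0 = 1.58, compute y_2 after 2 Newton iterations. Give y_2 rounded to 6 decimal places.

f'(y) = 1/y + 1.76
y_0 = 1.580000: f = 1.528225, f' = 2.392911 → y_1 = 1.580000 - (1.528225)/(2.392911) = 0.941353
y_1 = 0.941353: f = -0.113655, f' = 2.822300 → y_2 = 0.941353 - (-0.113655)/(2.822300) = 0.981624

0.981624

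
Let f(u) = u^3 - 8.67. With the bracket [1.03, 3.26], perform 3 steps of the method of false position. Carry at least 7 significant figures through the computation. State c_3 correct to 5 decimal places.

f(1.030000) = -7.577273, f(3.260000) = 25.975976
step 1: c = 1.533597, f(c) = -5.063102 < 0 → new bracket [1.533597, 3.260000]
step 2: c = 1.815208, f(c) = -2.688922 < 0 → new bracket [1.815208, 3.260000]
step 3: c = 1.950738, f(c) = -1.246707 < 0 → new bracket [1.950738, 3.260000]

1.95074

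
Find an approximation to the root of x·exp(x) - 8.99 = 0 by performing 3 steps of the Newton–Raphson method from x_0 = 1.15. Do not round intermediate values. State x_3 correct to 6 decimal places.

1.679448

f'(x) = (x + 1)·exp(x)
x_0 = 1.150000: f = -5.358078, f' = 6.790115 → x_1 = 1.150000 - (-5.358078)/(6.790115) = 1.939100
x_1 = 1.939100: f = 4.491571, f' = 20.434060 → x_2 = 1.939100 - (4.491571)/(20.434060) = 1.719292
x_2 = 1.719292: f = 0.604636, f' = 15.175210 → x_3 = 1.719292 - (0.604636)/(15.175210) = 1.679448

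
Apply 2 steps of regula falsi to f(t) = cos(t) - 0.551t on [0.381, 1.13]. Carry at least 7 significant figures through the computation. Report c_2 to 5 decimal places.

f(0.381000) = 0.718362, f(1.130000) = -0.195970
step 1: c = 0.969466, f(c) = 0.031565 > 0 → new bracket [0.969466, 1.130000]
step 2: c = 0.991736, f(c) = 0.000792 > 0 → new bracket [0.991736, 1.130000]

0.99174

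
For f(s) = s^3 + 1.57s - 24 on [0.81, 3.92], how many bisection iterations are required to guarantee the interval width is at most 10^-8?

29

Initial width b − a = 3.92 − 0.81 = 3.110000.
After n steps the width is (b−a)/2^n; need (b−a)/2^n ≤ 10^-8.
So n ≥ log₂(3.110000/10^-8) = log₂(311000000.0000) ≈ 28.2123.
Hence n = 29.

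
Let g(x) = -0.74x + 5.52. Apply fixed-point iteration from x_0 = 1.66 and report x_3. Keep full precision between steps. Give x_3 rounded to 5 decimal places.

x_1 = g(1.660000) = 4.291600
x_2 = g(4.291600) = 2.344216
x_3 = g(2.344216) = 3.785280

3.78528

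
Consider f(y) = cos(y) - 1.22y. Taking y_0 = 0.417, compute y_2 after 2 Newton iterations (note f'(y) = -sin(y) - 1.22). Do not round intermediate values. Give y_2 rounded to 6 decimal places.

y_0 = 0.417000: f = 0.405568, f' = -1.625019 → y_1 = 0.417000 - (0.405568)/(-1.625019) = 0.666577
y_1 = 0.666577: f = -0.027282, f' = -1.838300 → y_2 = 0.666577 - (-0.027282)/(-1.838300) = 0.651737

0.651737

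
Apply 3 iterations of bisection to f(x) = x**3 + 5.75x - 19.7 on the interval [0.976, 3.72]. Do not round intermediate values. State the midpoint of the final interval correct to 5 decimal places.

2.17650

f(0.976000) = -13.158286, f(3.720000) = 53.168848 (opposite signs)
step 1: m = 2.348000, f(m) = 6.745768 > 0 → root in [0.976000, 2.348000]
step 2: m = 1.662000, f(m) = -5.552650 < 0 → root in [1.662000, 2.348000]
step 3: m = 2.005000, f(m) = -0.111100 < 0 → root in [2.005000, 2.348000]
Midpoint of [2.005000, 2.348000] = 2.176500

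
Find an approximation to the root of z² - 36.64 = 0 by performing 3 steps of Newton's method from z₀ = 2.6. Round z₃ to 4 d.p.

Newton update: z ← z − f(z)/f'(z).
f'(z) = 2z
z_0 = 2.600000: f = -29.880000, f' = 5.200000 → z_1 = 2.600000 - (-29.880000)/(5.200000) = 8.346154
z_1 = 8.346154: f = 33.018284, f' = 16.692308 → z_2 = 8.346154 - (33.018284)/(16.692308) = 6.368100
z_2 = 6.368100: f = 3.912697, f' = 12.736200 → z_3 = 6.368100 - (3.912697)/(12.736200) = 6.060889

6.0609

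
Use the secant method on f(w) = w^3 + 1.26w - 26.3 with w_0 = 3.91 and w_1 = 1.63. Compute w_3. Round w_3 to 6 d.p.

f(w_0) = 38.403071, f(w_1) = -19.915453
w_2 = 1.630000 - (-19.915453)·(1.630000 - 3.910000)/(-19.915453 - (38.403071)) = 2.408607; f(w_2) = -9.291885
w_3 = 2.408607 - (-9.291885)·(2.408607 - 1.630000)/(-9.291885 - (-19.915453)) = 3.089615; f(w_3) = 7.085516

3.089615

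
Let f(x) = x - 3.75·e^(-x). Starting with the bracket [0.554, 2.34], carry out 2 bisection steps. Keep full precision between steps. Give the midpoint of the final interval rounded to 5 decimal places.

1.22375

f(0.554000) = -1.600925, f(2.340000) = 1.978771 (opposite signs)
step 1: m = 1.447000, f(m) = 0.564719 > 0 → root in [0.554000, 1.447000]
step 2: m = 1.000500, f(m) = -0.378358 < 0 → root in [1.000500, 1.447000]
Midpoint of [1.000500, 1.447000] = 1.223750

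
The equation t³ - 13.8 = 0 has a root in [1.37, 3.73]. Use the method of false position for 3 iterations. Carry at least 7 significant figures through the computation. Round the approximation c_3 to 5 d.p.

f(1.370000) = -11.228647, f(3.730000) = 38.095117
step 1: c = 1.907258, f(c) = -6.862091 < 0 → new bracket [1.907258, 3.730000]
step 2: c = 2.185474, f(c) = -3.361521 < 0 → new bracket [2.185474, 3.730000]
step 3: c = 2.310713, f(c) = -1.462196 < 0 → new bracket [2.310713, 3.730000]

2.31071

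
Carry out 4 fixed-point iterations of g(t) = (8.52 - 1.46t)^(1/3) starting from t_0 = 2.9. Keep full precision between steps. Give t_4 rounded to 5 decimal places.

t_1 = g(2.900000) = 1.624367
t_2 = g(1.624367) = 1.831982
t_3 = g(1.831982) = 1.801368
t_4 = g(1.801368) = 1.805948

1.80595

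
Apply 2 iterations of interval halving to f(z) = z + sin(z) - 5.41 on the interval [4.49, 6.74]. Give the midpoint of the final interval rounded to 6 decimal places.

5.896250

f(4.490000) = -1.895373, f(6.740000) = 1.771092 (opposite signs)
step 1: m = 5.615000, f(m) = -0.414563 < 0 → root in [5.615000, 6.740000]
step 2: m = 6.177500, f(m) = 0.662011 > 0 → root in [5.615000, 6.177500]
Midpoint of [5.615000, 6.177500] = 5.896250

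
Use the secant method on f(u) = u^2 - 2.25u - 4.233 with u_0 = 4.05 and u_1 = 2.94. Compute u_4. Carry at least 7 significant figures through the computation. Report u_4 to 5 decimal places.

f(u_0) = 3.057000, f(u_1) = -2.204400
u_2 = 2.940000 - (-2.204400)·(2.940000 - 4.050000)/(-2.204400 - (3.057000)) = 3.405063; f(u_2) = -0.299936
u_3 = 3.405063 - (-0.299936)·(3.405063 - 2.940000)/(-0.299936 - (-2.204400)) = 3.478307; f(u_3) = 0.039427
u_4 = 3.478307 - (0.039427)·(3.478307 - 3.405063)/(0.039427 - (-0.299936)) = 3.469797; f(u_4) = -0.000551

3.46980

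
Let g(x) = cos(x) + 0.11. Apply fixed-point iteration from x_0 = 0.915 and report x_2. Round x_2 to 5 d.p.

x_1 = g(0.915000) = 0.719791
x_2 = g(0.719791) = 0.861944

0.86194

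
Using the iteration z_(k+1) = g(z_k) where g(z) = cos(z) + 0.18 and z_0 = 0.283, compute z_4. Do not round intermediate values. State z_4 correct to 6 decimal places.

0.714564

z_1 = g(0.283000) = 1.140222
z_2 = g(1.140222) = 0.597393
z_3 = g(0.597393) = 1.006805
z_4 = g(1.006805) = 0.714564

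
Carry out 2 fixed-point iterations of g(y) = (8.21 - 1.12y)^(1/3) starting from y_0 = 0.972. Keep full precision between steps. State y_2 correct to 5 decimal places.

y_1 = g(0.972000) = 1.923923
y_2 = g(1.923923) = 1.822677

1.82268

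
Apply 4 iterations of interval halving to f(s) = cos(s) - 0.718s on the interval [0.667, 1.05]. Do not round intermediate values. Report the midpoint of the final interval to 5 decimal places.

f(0.667000) = 0.306775, f(1.050000) = -0.256329 (opposite signs)
step 1: m = 0.858500, f(m) = 0.037170 > 0 → root in [0.858500, 1.050000]
step 2: m = 0.954250, f(m) = -0.106931 < 0 → root in [0.858500, 0.954250]
step 3: m = 0.906375, f(m) = -0.034174 < 0 → root in [0.858500, 0.906375]
step 4: m = 0.882437, f(m) = 0.001680 > 0 → root in [0.882437, 0.906375]
Midpoint of [0.882437, 0.906375] = 0.894406

0.89441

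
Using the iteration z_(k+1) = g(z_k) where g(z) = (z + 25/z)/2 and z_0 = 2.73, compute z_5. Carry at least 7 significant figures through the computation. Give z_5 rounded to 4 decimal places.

z_1 = g(2.730000) = 5.943755
z_2 = g(5.943755) = 5.074925
z_3 = g(5.074925) = 5.000553
z_4 = g(5.000553) = 5.000000
z_5 = g(5.000000) = 5.000000

5.0000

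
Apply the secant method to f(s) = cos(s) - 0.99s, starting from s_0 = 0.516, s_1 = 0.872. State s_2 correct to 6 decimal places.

f(s_0) = 0.358960, f(s_1) = -0.219983
s_2 = 0.872000 - (-0.219983)·(0.872000 - 0.516000)/(-0.219983 - (0.358960)) = 0.736729; f(s_2) = 0.011308

0.736729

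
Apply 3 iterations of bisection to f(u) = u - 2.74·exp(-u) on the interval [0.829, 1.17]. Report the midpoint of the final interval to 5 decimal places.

1.02081

f(0.829000) = -0.366970, f(1.170000) = 0.319595 (opposite signs)
step 1: m = 0.999500, f(m) = -0.008994 < 0 → root in [0.999500, 1.170000]
step 2: m = 1.084750, f(m) = 0.158668 > 0 → root in [0.999500, 1.084750]
step 3: m = 1.042125, f(m) = 0.075715 > 0 → root in [0.999500, 1.042125]
Midpoint of [0.999500, 1.042125] = 1.020812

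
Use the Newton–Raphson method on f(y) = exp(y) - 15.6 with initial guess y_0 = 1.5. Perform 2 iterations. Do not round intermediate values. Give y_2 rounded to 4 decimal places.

f'(y) = exp(y)
y_0 = 1.500000: f = -11.118311, f' = 4.481689 → y_1 = 1.500000 - (-11.118311)/(4.481689) = 3.980830
y_1 = 3.980830: f = 37.961498, f' = 53.561498 → y_2 = 3.980830 - (37.961498)/(53.561498) = 3.272084

3.2721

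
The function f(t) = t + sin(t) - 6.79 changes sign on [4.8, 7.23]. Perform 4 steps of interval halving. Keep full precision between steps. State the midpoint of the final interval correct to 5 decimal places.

f(4.800000) = -2.986165, f(7.230000) = 1.251559 (opposite signs)
step 1: m = 6.015000, f(m) = -1.039982 < 0 → root in [6.015000, 7.230000]
step 2: m = 6.622500, f(m) = 0.165341 > 0 → root in [6.015000, 6.622500]
step 3: m = 6.318750, f(m) = -0.435693 < 0 → root in [6.318750, 6.622500]
step 4: m = 6.470625, f(m) = -0.133031 < 0 → root in [6.470625, 6.622500]
Midpoint of [6.470625, 6.622500] = 6.546563

6.54656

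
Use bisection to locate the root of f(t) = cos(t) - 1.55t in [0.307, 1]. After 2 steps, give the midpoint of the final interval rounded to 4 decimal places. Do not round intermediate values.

f(0.307000) = 0.477394, f(1.000000) = -1.009698 (opposite signs)
step 1: m = 0.653500, f(m) = -0.218964 < 0 → root in [0.307000, 0.653500]
step 2: m = 0.480250, f(m) = 0.142492 > 0 → root in [0.480250, 0.653500]
Midpoint of [0.480250, 0.653500] = 0.566875

0.5669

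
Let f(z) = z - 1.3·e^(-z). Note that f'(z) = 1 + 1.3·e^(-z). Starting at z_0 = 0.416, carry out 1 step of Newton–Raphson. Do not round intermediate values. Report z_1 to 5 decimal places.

0.65372

z_0 = 0.416000: f = -0.441584, f' = 1.857584 → z_1 = 0.416000 - (-0.441584)/(1.857584) = 0.653720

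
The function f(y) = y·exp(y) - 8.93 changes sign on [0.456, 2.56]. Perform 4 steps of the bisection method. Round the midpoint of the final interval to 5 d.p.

f(0.456000) = -8.210546, f(2.560000) = 24.185692 (opposite signs)
step 1: m = 1.508000, f(m) = -2.117329 < 0 → root in [1.508000, 2.560000]
step 2: m = 2.034000, f(m) = 6.619124 > 0 → root in [1.508000, 2.034000]
step 3: m = 1.771000, f(m) = 1.477684 > 0 → root in [1.508000, 1.771000]
step 4: m = 1.639500, f(m) = -0.482324 < 0 → root in [1.639500, 1.771000]
Midpoint of [1.639500, 1.771000] = 1.705250

1.70525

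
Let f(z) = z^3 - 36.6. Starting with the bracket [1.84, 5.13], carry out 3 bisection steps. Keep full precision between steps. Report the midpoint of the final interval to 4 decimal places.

3.2794

f(1.840000) = -30.370496, f(5.130000) = 98.405697 (opposite signs)
step 1: m = 3.485000, f(m) = 5.726109 > 0 → root in [1.840000, 3.485000]
step 2: m = 2.662500, f(m) = -17.725787 < 0 → root in [2.662500, 3.485000]
step 3: m = 3.073750, f(m) = -7.559397 < 0 → root in [3.073750, 3.485000]
Midpoint of [3.073750, 3.485000] = 3.279375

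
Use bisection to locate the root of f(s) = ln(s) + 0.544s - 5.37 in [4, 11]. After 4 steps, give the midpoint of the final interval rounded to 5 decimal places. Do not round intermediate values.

f(4.000000) = -1.807706, f(11.000000) = 3.011895 (opposite signs)
step 1: m = 7.500000, f(m) = 0.724903 > 0 → root in [4.000000, 7.500000]
step 2: m = 5.750000, f(m) = -0.492800 < 0 → root in [5.750000, 7.500000]
step 3: m = 6.625000, f(m) = 0.124850 > 0 → root in [5.750000, 6.625000]
step 4: m = 6.187500, f(m) = -0.181469 < 0 → root in [6.187500, 6.625000]
Midpoint of [6.187500, 6.625000] = 6.406250

6.40625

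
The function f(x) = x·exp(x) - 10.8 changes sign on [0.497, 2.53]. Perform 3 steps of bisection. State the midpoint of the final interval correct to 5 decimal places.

1.89469

f(0.497000) = -9.983040, f(2.530000) = 20.960371 (opposite signs)
step 1: m = 1.513500, f(m) = -3.924772 < 0 → root in [1.513500, 2.530000]
step 2: m = 2.021750, f(m) = 4.467303 > 0 → root in [1.513500, 2.021750]
step 3: m = 1.767625, f(m) = -0.447150 < 0 → root in [1.767625, 2.021750]
Midpoint of [1.767625, 2.021750] = 1.894687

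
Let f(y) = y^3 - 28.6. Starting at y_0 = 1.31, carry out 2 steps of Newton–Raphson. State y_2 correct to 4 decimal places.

Newton update: y ← y − f(y)/f'(y).
f'(y) = 3y^2
y_0 = 1.310000: f = -26.351909, f' = 5.148300 → y_1 = 1.310000 - (-26.351909)/(5.148300) = 6.428565
y_1 = 6.428565: f = 237.069776, f' = 123.979350 → y_2 = 6.428565 - (237.069776)/(123.979350) = 4.516394

4.5164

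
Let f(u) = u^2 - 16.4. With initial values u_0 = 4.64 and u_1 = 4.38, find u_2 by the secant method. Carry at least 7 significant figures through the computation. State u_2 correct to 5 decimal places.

f(u_0) = 5.129600, f(u_1) = 2.784400
u_2 = 4.380000 - (2.784400)·(4.380000 - 4.640000)/(2.784400 - (5.129600)) = 4.071308; f(u_2) = 0.175550

4.07131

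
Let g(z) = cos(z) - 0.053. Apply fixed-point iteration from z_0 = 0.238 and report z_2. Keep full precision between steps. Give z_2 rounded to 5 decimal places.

z_1 = g(0.238000) = 0.918811
z_2 = g(0.918811) = 0.553765

0.55377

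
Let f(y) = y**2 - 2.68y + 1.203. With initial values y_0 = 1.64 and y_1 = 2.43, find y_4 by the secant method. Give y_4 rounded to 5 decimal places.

Secant update: y_(k+1) = y_k − f(y_k)·(y_k − y_(k-1))/(f(y_k) − f(y_(k-1))).
f(y_0) = -0.502600, f(y_1) = 0.595500
y_2 = 2.430000 - (0.595500)·(2.430000 - 1.640000)/(0.595500 - (-0.502600)) = 2.001583; f(y_2) = -0.154908
y_3 = 2.001583 - (-0.154908)·(2.001583 - 2.430000)/(-0.154908 - (0.595500)) = 2.090022; f(y_3) = -0.030067
y_4 = 2.090022 - (-0.030067)·(2.090022 - 2.001583)/(-0.030067 - (-0.154908)) = 2.111322; f(y_4) = 0.002337

2.11132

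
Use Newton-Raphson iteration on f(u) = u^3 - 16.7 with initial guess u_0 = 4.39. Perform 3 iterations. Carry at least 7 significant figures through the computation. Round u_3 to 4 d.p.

2.5619

f'(u) = 3u^2
u_0 = 4.390000: f = 67.904519, f' = 57.816300 → u_1 = 4.390000 - (67.904519)/(57.816300) = 3.215513
u_1 = 3.215513: f = 16.546859, f' = 31.018563 → u_2 = 3.215513 - (16.546859)/(31.018563) = 2.682062
u_2 = 2.682062: f = 2.593303, f' = 21.580375 → u_3 = 2.682062 - (2.593303)/(21.580375) = 2.561893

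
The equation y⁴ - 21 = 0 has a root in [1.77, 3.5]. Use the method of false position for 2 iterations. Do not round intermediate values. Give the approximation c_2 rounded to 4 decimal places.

f(1.770000) = -11.184938, f(3.500000) = 129.062500
step 1: c = 1.907970, f(c) = -7.747855 < 0 → new bracket [1.907970, 3.500000]
step 2: c = 1.998130, f(c) = -5.059756 < 0 → new bracket [1.998130, 3.500000]

1.9981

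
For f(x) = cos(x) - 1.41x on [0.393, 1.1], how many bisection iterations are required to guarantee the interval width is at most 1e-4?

13

Initial width b − a = 1.1 − 0.393 = 0.707000.
After n steps the width is (b−a)/2^n; need (b−a)/2^n ≤ 1e-4.
So n ≥ log₂(0.707000/1e-4) = log₂(7070.0000) ≈ 12.7875.
Hence n = 13.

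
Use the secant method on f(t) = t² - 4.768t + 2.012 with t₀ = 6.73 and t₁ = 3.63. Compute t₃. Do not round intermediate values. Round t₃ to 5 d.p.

Secant update: t_(k+1) = t_k − f(t_k)·(t_k − t_(k-1))/(f(t_k) − f(t_(k-1))).
f(t_0) = 15.216260, f(t_1) = -2.118940
t_2 = 3.630000 - (-2.118940)·(3.630000 - 6.730000)/(-2.118940 - (15.216260)) = 4.008923; f(t_2) = -1.031080
t_3 = 4.008923 - (-1.031080)·(4.008923 - 3.630000)/(-1.031080 - (-2.118940)) = 4.368069; f(t_3) = 0.265074

4.36807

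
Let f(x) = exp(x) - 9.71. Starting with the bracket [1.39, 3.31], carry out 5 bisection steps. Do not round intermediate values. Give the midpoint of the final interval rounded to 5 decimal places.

f(1.390000) = -5.695150, f(3.310000) = 17.675125 (opposite signs)
step 1: m = 2.350000, f(m) = 0.775570 > 0 → root in [1.390000, 2.350000]
step 2: m = 1.870000, f(m) = -3.221704 < 0 → root in [1.870000, 2.350000]
step 3: m = 2.110000, f(m) = -1.461759 < 0 → root in [2.110000, 2.350000]
step 4: m = 2.230000, f(m) = -0.410134 < 0 → root in [2.230000, 2.350000]
step 5: m = 2.290000, f(m) = 0.164938 > 0 → root in [2.230000, 2.290000]
Midpoint of [2.230000, 2.290000] = 2.260000

2.26000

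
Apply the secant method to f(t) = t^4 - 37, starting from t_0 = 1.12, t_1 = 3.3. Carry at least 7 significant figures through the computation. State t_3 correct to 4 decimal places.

f(t_0) = -35.426481, f(t_1) = 81.592100
t_2 = 3.300000 - (81.592100)·(3.300000 - 1.120000)/(81.592100 - (-35.426481)) = 1.779978; f(t_2) = -26.961730
t_3 = 1.779978 - (-26.961730)·(1.779978 - 3.300000)/(-26.961730 - (81.592100)) = 2.157509; f(t_3) = -15.332412

2.1575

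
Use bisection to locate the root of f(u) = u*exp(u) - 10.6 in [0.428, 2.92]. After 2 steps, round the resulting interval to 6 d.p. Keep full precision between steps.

[1.674000, 2.297000]

f(0.428000) = -9.943368, f(2.920000) = 43.540559 (opposite signs)
step 1: m = 1.674000, f(m) = -1.671790 < 0 → root in [1.674000, 2.920000]
step 2: m = 2.297000, f(m) = 12.242068 > 0 → root in [1.674000, 2.297000]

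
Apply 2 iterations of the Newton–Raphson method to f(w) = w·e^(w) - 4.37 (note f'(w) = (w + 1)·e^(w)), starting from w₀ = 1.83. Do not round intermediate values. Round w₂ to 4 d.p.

1.2721

w_0 = 1.830000: f = 7.038013, f' = 17.641899 → w_1 = 1.830000 - (7.038013)/(17.641899) = 1.431063
w_1 = 1.431063: f = 1.616338, f' = 10.169480 → w_2 = 1.431063 - (1.616338)/(10.169480) = 1.272123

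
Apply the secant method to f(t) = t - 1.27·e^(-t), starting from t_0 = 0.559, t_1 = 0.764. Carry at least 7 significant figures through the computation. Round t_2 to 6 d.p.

f(t_0) = -0.167161, f(t_1) = 0.172435
t_2 = 0.764000 - (0.172435)·(0.764000 - 0.559000)/(0.172435 - (-0.167161)) = 0.659908; f(t_2) = 0.003447

0.659908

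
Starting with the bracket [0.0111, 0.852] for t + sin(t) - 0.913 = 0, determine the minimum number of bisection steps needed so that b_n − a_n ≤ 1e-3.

Initial width b − a = 0.852 − 0.0111 = 0.840900.
After n steps the width is (b−a)/2^n; need (b−a)/2^n ≤ 1e-3.
So n ≥ log₂(0.840900/1e-3) = log₂(840.9000) ≈ 9.7158.
Hence n = 10.

10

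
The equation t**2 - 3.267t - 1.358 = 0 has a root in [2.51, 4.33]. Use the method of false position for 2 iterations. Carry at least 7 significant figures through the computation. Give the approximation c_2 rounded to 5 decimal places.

f(2.510000) = -3.258070, f(4.330000) = 3.244790
step 1: c = 3.421858, f(c) = -0.828097 < 0 → new bracket [3.421858, 4.330000]
step 2: c = 3.606501, f(c) = -0.133589 < 0 → new bracket [3.606501, 4.330000]

3.60650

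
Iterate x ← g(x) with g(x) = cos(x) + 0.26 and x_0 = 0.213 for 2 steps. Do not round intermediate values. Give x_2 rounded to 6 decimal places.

x_1 = g(0.213000) = 1.237401
x_2 = g(1.237401) = 0.587253

0.587253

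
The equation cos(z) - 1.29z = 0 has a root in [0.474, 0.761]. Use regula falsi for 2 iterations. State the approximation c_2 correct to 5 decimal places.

False-position update: c = (a·f(b) − b·f(a))/(f(b) − f(a)); replace the endpoint whose sign matches f(c).
f(0.474000) = 0.278290, f(0.761000) = -0.257543
step 1: c = 0.623056, f(c) = 0.008357 > 0 → new bracket [0.623056, 0.761000]
step 2: c = 0.627391, f(c) = 0.000227 > 0 → new bracket [0.627391, 0.761000]

0.62739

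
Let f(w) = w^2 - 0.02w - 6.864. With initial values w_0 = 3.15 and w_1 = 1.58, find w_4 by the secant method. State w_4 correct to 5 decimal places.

2.62927

f(w_0) = 2.995500, f(w_1) = -4.399200
w_2 = 1.580000 - (-4.399200)·(1.580000 - 3.150000)/(-4.399200 - (2.995500)) = 2.514013; f(w_2) = -0.594020
w_3 = 2.514013 - (-0.594020)·(2.514013 - 1.580000)/(-0.594020 - (-4.399200)) = 2.659820; f(w_3) = 0.157445
w_4 = 2.659820 - (0.157445)·(2.659820 - 2.514013)/(0.157445 - (-0.594020)) = 2.629271; f(w_4) = -0.003521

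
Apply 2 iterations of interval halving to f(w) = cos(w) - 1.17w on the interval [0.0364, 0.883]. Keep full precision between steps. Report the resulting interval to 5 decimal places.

[0.45970, 0.67135]

f(0.036400) = 0.956750, f(0.883000) = -0.398274 (opposite signs)
step 1: m = 0.459700, f(m) = 0.358337 > 0 → root in [0.459700, 0.883000]
step 2: m = 0.671350, f(m) = -0.002497 < 0 → root in [0.459700, 0.671350]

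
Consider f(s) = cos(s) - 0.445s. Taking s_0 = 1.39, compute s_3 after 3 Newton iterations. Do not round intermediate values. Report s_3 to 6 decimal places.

f'(s) = -sin(s) - 0.445
s_0 = 1.390000: f = -0.438737, f' = -1.428701 → s_1 = 1.390000 - (-0.438737)/(-1.428701) = 1.082912
s_1 = 1.082912: f = -0.013138, f' = -1.328327 → s_2 = 1.082912 - (-0.013138)/(-1.328327) = 1.073022
s_2 = 1.073022: f = -0.000023, f' = -1.323647 → s_3 = 1.073022 - (-0.000023)/(-1.323647) = 1.073004

1.073004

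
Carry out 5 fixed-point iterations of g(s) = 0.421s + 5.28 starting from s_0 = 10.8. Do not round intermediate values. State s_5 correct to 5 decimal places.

9.14140

s_1 = g(10.800000) = 9.826800
s_2 = g(9.826800) = 9.417083
s_3 = g(9.417083) = 9.244592
s_4 = g(9.244592) = 9.171973
s_5 = g(9.171973) = 9.141401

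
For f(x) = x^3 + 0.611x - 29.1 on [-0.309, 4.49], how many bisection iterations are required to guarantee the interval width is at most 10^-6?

23

Initial width b − a = 4.49 − -0.309 = 4.799000.
After n steps the width is (b−a)/2^n; need (b−a)/2^n ≤ 10^-6.
So n ≥ log₂(4.799000/10^-6) = log₂(4799000.0000) ≈ 22.1943.
Hence n = 23.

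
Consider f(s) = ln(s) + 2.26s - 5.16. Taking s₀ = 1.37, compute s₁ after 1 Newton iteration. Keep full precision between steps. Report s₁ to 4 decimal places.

f'(s) = 1/s + 2.26
s_0 = 1.370000: f = -1.748989, f' = 2.989927 → s_1 = 1.370000 - (-1.748989)/(2.989927) = 1.954961

1.9550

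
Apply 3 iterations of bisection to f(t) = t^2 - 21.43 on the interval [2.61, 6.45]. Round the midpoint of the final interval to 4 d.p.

f(2.610000) = -14.617900, f(6.450000) = 20.172500 (opposite signs)
step 1: m = 4.530000, f(m) = -0.909100 < 0 → root in [4.530000, 6.450000]
step 2: m = 5.490000, f(m) = 8.710100 > 0 → root in [4.530000, 5.490000]
step 3: m = 5.010000, f(m) = 3.670100 > 0 → root in [4.530000, 5.010000]
Midpoint of [4.530000, 5.010000] = 4.770000

4.7700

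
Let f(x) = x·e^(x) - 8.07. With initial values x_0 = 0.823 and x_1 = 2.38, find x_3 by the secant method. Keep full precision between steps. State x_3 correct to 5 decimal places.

1.43534

Secant update: x_(k+1) = x_k − f(x_k)·(x_k − x_(k-1))/(f(x_k) − f(x_(k-1))).
f(x_0) = -6.195764, f(x_1) = 17.645669
x_2 = 2.380000 - (17.645669)·(2.380000 - 0.823000)/(17.645669 - (-6.195764)) = 1.227624; f(x_2) = -3.879987
x_3 = 1.227624 - (-3.879987)·(1.227624 - 2.380000)/(-3.879987 - (17.645669)) = 1.435339; f(x_3) = -2.040045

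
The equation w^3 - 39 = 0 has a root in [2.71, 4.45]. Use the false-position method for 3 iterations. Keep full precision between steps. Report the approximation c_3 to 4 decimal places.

3.3780

f(2.710000) = -19.097489, f(4.450000) = 49.121125
step 1: c = 3.197105, f(c) = -6.320853 < 0 → new bracket [3.197105, 4.450000]
step 2: c = 3.339946, f(c) = -1.742116 < 0 → new bracket [3.339946, 4.450000]
step 3: c = 3.377966, f(c) = -0.455195 < 0 → new bracket [3.377966, 4.450000]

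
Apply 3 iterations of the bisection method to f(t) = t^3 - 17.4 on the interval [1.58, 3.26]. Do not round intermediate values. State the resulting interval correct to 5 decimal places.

[2.42000, 2.63000]

f(1.580000) = -13.455688, f(3.260000) = 17.245976 (opposite signs)
step 1: m = 2.420000, f(m) = -3.227512 < 0 → root in [2.420000, 3.260000]
step 2: m = 2.840000, f(m) = 5.506304 > 0 → root in [2.420000, 2.840000]
step 3: m = 2.630000, f(m) = 0.791447 > 0 → root in [2.420000, 2.630000]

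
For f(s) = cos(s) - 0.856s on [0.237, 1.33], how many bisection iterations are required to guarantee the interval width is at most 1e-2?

Initial width b − a = 1.33 − 0.237 = 1.093000.
After n steps the width is (b−a)/2^n; need (b−a)/2^n ≤ 1e-2.
So n ≥ log₂(1.093000/1e-2) = log₂(109.3000) ≈ 6.7721.
Hence n = 7.

7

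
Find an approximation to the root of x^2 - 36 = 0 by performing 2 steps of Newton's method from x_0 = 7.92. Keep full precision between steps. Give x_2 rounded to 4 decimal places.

f'(x) = 2x
x_0 = 7.920000: f = 26.726400, f' = 15.840000 → x_1 = 7.920000 - (26.726400)/(15.840000) = 6.232727
x_1 = 6.232727: f = 2.846889, f' = 12.465455 → x_2 = 6.232727 - (2.846889)/(12.465455) = 6.004345

6.0043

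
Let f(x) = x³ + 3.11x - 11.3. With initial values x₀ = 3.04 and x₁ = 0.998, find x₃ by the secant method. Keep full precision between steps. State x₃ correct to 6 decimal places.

1.944708

f(x_0) = 26.248864, f(x_1) = -7.202208
x_2 = 0.998000 - (-7.202208)·(0.998000 - 3.040000)/(-7.202208 - (26.248864)) = 1.437654; f(x_2) = -3.857479
x_3 = 1.437654 - (-3.857479)·(1.437654 - 0.998000)/(-3.857479 - (-7.202208)) = 1.944708; f(x_3) = 2.102714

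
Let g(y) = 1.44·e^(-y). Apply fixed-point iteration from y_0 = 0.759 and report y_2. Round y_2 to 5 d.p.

0.73384

y_1 = g(0.759000) = 0.674113
y_2 = g(0.674113) = 0.733836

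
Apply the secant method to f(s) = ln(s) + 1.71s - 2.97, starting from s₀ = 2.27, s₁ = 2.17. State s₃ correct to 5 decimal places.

1.50142

Secant update: s_(k+1) = s_k − f(s_k)·(s_k − s_(k-1))/(f(s_k) − f(s_(k-1))).
f(s_0) = 1.731480, f(s_1) = 1.515427
s_2 = 2.170000 - (1.515427)·(2.170000 - 2.270000)/(1.515427 - (1.731480)) = 1.468584; f(s_2) = -0.074422
s_3 = 1.468584 - (-0.074422)·(1.468584 - 2.170000)/(-0.074422 - (1.515427)) = 1.501418; f(s_3) = 0.003835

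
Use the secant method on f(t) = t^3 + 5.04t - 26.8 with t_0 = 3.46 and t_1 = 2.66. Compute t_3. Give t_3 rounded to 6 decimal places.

2.442834

Secant update: t_(k+1) = t_k − f(t_k)·(t_k − t_(k-1))/(f(t_k) − f(t_(k-1))).
f(t_0) = 32.060136, f(t_1) = 5.427496
t_2 = 2.660000 - (5.427496)·(2.660000 - 3.460000)/(5.427496 - (32.060136)) = 2.496967; f(t_2) = 1.352916
t_3 = 2.496967 - (1.352916)·(2.496967 - 2.660000)/(1.352916 - (5.427496)) = 2.442834; f(t_3) = 0.089342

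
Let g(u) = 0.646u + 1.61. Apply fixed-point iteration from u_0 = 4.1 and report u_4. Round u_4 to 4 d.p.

4.4700

u_1 = g(4.100000) = 4.258600
u_2 = g(4.258600) = 4.361056
u_3 = g(4.361056) = 4.427242
u_4 = g(4.427242) = 4.469998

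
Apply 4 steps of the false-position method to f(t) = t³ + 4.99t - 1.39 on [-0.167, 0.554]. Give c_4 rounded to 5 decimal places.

f(-0.167000) = -2.227987, f(0.554000) = 1.544491
step 1: c = 0.258815, f(c) = -0.081175 < 0 → new bracket [0.258815, 0.554000]
step 2: c = 0.273555, f(c) = -0.004491 < 0 → new bracket [0.273555, 0.554000]
step 3: c = 0.274368, f(c) = -0.000251 < 0 → new bracket [0.274368, 0.554000]
step 4: c = 0.274413, f(c) = -0.000014 < 0 → new bracket [0.274413, 0.554000]

0.27441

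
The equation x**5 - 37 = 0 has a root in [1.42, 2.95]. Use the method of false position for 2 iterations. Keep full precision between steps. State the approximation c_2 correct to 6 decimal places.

f(1.420000) = -31.226466, f(2.950000) = 186.413843
step 1: c = 1.639520, f(c) = -25.153661 < 0 → new bracket [1.639520, 2.950000]
step 2: c = 1.795326, f(c) = -18.348387 < 0 → new bracket [1.795326, 2.950000]

1.795326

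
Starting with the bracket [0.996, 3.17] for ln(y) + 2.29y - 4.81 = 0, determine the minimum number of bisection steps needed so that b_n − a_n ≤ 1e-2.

8

Initial width b − a = 3.17 − 0.996 = 2.174000.
After n steps the width is (b−a)/2^n; need (b−a)/2^n ≤ 1e-2.
So n ≥ log₂(2.174000/1e-2) = log₂(217.4000) ≈ 7.7642.
Hence n = 8.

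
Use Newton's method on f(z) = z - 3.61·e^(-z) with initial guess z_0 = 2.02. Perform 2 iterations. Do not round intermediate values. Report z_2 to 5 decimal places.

f'(z) = 1 + 3.61·e^(-z)
z_0 = 2.020000: f = 1.541114, f' = 1.478886 → z_1 = 2.020000 - (1.541114)/(1.478886) = 0.977923
z_1 = 0.977923: f = -0.379768, f' = 2.357690 → z_2 = 0.977923 - (-0.379768)/(2.357690) = 1.138999

1.13900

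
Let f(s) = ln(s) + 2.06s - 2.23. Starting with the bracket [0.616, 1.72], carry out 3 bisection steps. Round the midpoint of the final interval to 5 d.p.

1.09900

f(0.616000) = -1.445548, f(1.720000) = 1.855524 (opposite signs)
step 1: m = 1.168000, f(m) = 0.331373 > 0 → root in [0.616000, 1.168000]
step 2: m = 0.892000, f(m) = -0.506769 < 0 → root in [0.892000, 1.168000]
step 3: m = 1.030000, f(m) = -0.078641 < 0 → root in [1.030000, 1.168000]
Midpoint of [1.030000, 1.168000] = 1.099000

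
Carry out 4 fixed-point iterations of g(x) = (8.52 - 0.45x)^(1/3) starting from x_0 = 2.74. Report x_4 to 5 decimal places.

1.96902

x_1 = g(2.740000) = 1.938725
x_2 = g(1.938725) = 1.970189
x_3 = g(1.970189) = 1.968972
x_4 = g(1.968972) = 1.969019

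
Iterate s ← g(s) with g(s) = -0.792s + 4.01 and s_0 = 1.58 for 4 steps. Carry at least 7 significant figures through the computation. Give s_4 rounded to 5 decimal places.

s_1 = g(1.580000) = 2.758640
s_2 = g(2.758640) = 1.825157
s_3 = g(1.825157) = 2.564476
s_4 = g(2.564476) = 1.978935

1.97894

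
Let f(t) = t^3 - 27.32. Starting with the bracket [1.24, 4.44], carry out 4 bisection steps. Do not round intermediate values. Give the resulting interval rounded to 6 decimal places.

[2.840000, 3.040000]

f(1.240000) = -25.413376, f(4.440000) = 60.208384 (opposite signs)
step 1: m = 2.840000, f(m) = -4.413696 < 0 → root in [2.840000, 4.440000]
step 2: m = 3.640000, f(m) = 20.908544 > 0 → root in [2.840000, 3.640000]
step 3: m = 3.240000, f(m) = 6.692224 > 0 → root in [2.840000, 3.240000]
step 4: m = 3.040000, f(m) = 0.774464 > 0 → root in [2.840000, 3.040000]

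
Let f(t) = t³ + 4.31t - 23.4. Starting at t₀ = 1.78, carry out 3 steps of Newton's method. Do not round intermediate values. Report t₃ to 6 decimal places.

f'(t) = 3t² + 4.31
t_0 = 1.780000: f = -10.088448, f' = 13.815200 → t_1 = 1.780000 - (-10.088448)/(13.815200) = 2.510243
t_1 = 2.510243: f = 3.236983, f' = 23.213954 → t_2 = 2.510243 - (3.236983)/(23.213954) = 2.370801
t_2 = 2.370801: f = 0.143715, f' = 21.172097 → t_3 = 2.370801 - (0.143715)/(21.172097) = 2.364013

2.364013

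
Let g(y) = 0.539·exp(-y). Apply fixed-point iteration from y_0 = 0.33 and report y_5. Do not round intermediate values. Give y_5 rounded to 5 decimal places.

y_1 = g(0.330000) = 0.387500
y_2 = g(0.387500) = 0.365847
y_3 = g(0.365847) = 0.373855
y_4 = g(0.373855) = 0.370873
y_5 = g(0.370873) = 0.371981

0.37198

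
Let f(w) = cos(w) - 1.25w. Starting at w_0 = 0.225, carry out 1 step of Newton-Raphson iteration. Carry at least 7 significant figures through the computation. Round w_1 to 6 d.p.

f'(w) = -sin(w) - 1.25
w_0 = 0.225000: f = 0.693544, f' = -1.473106 → w_1 = 0.225000 - (0.693544)/(-1.473106) = 0.695804

0.695804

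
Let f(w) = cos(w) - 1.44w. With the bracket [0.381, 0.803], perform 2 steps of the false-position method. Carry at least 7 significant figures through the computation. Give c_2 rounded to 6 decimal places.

False-position update: c = (a·f(b) − b·f(a))/(f(b) − f(a)); replace the endpoint whose sign matches f(c).
f(0.381000) = 0.379653, f(0.803000) = -0.461768
step 1: c = 0.571408, f(c) = 0.018312 > 0 → new bracket [0.571408, 0.803000]
step 2: c = 0.580242, f(c) = 0.000781 > 0 → new bracket [0.580242, 0.803000]

0.580242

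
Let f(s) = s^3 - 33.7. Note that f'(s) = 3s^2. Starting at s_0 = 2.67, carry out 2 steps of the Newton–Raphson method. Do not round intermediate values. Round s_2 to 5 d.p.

3.23470

s_0 = 2.670000: f = -14.665837, f' = 21.386700 → s_1 = 2.670000 - (-14.665837)/(21.386700) = 3.355746
s_1 = 3.355746: f = 4.089149, f' = 33.783087 → s_2 = 3.355746 - (4.089149)/(33.783087) = 3.234704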